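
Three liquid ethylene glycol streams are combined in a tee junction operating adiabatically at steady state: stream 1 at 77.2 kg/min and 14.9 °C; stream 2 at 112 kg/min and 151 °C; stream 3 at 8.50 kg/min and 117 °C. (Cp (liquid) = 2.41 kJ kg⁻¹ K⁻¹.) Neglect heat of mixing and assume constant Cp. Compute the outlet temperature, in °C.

T_out = 96.4 °C

No heat crosses the boundary, so H_out = H_in.
T_out = Σ ṁᵢCp,ᵢTᵢ / Σ ṁᵢCp,ᵢ
      = 45927 / 476.46 = 96.392 °C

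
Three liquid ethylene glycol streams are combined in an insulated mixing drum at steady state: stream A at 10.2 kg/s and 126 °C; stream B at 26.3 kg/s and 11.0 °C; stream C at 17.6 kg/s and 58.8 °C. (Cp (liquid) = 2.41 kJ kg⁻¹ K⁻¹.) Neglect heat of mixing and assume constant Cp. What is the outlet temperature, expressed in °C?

T_out = 48.2 °C

No heat crosses the boundary, so H_out = H_in.
Σ ṁᵢCp,ᵢTᵢ = 10.2×2.41×126 + 26.3×2.41×11.0 + 17.6×2.41×58.8 = 6288.6
Σ ṁᵢCp,ᵢ = 10.2×2.41 + 26.3×2.41 + 17.6×2.41 = 130.38
T_out = 6288.6 / 130.38 = 48.233 °C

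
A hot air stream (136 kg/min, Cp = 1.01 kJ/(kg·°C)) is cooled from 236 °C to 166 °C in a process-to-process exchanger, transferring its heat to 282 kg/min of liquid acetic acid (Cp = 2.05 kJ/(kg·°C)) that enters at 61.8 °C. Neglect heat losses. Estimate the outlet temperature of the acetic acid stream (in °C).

T_c,out = 78.4 °C

Heat released by hot stream: Q = 136 × 1.01 × (236 − 166) = 9615.2 kJ/min
Energy balance on cold side (adiabatic exchanger): Q = ṁ_c·Cp_c·(T_c,out − T_c,in)
T_c,out = 61.8 + 9615.2/(282 × 2.05) = 78.432 °C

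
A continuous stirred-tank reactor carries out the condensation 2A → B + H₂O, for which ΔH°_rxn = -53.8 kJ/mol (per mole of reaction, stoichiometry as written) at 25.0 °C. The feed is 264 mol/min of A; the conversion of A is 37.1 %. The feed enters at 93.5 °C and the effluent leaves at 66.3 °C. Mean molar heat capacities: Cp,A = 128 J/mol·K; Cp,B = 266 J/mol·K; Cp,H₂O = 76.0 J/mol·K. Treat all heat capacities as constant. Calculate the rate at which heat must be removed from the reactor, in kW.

Q_out = 56.3 kW

Extent of reaction ξ = 0.371 × 264 / 2 = 48.972 mol/min
Reaction term: ξ·ΔH°_rxn = 48.972 × -53.8 = -2634.7 kJ/min
Sensible, feed 93.5→25 °C: -2314.8 kJ/min
Outlet flows (mol/min): A 166.06, B 48.972, H₂O 48.972
Sensible, products 25→66.3 °C: 1569.5 kJ/min
Q = ΔH = -3379.9 kJ/min = -56.332 kW
Heat removed = 56.332 kW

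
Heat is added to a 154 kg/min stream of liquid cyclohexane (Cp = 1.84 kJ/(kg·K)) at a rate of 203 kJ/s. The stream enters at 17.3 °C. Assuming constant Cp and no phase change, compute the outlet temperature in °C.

Q = 203 kJ/s = 12180 kJ/min
ΔT = Q/(ṁ·Cp) = 12180/(154×1.84) = 42.984 K
T_out = 17.3 + 42.984 = 60.284 °C

T_out = 60.3 °C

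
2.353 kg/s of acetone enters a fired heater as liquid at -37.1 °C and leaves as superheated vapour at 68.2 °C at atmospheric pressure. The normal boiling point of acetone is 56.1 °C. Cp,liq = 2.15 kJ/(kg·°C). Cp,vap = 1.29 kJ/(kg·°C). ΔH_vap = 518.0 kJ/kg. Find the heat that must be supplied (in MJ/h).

Q = 6220 MJ/h

liquid -37.1→56.1 °C: 200.38 kJ/kg
vaporisation at 56.1 °C: 518 kJ/kg
vapour 56.1→68.2 °C: 15.609 kJ/kg
Δh = 200.38 + 518 + 15.609 = 733.99 kJ/kg
Q = ṁ·Δh = 2.353 kg/s × 733.99 kJ/kg = 1727.1 kJ/s
|Q| = 1727.1 kW = 6217.5 MJ/h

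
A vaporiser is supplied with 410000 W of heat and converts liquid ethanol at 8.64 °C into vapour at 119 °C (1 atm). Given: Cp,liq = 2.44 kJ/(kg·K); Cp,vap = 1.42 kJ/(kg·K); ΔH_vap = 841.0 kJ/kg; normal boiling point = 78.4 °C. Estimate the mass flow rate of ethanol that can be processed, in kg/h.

ṁ = 1380 kg/h

Δh = 2.44×(78.4−8.64) + 841.0 + 1.42×(119−78.4) = 1068.9 kJ/kg
Q = 410000 W = 410 kJ/s = 1.476e+06 kJ/h
ṁ = Q/Δh = 1.476e+06 / 1068.9 = 1380.9 kg/h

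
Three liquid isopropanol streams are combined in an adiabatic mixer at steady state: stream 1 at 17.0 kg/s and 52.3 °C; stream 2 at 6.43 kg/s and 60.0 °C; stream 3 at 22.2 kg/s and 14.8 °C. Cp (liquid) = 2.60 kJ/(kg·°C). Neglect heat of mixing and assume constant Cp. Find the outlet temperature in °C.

Adiabatic, steady state ⇒ Σ ṁᵢCp,ᵢ(T_out − Tᵢ) = 0
T_out = Σ ṁᵢCp,ᵢTᵢ / Σ ṁᵢCp,ᵢ
      = 4169 / 118.64 = 35.14 °C

T_out = 35.1 °C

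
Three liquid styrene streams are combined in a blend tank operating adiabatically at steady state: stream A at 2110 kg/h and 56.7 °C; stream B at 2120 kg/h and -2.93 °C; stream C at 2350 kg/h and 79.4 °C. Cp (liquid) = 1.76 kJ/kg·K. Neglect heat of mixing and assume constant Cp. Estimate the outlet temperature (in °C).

T_out = 45.6 °C

Adiabatic, steady state ⇒ Σ ṁᵢCp,ᵢ(T_out − Tᵢ) = 0
Σ ṁᵢCp,ᵢTᵢ = 2110×1.76×56.7 + 2120×1.76×-2.93 + 2350×1.76×79.4 = 528030
Σ ṁᵢCp,ᵢ = 2110×1.76 + 2120×1.76 + 2350×1.76 = 11581
T_out = 528030 / 11581 = 45.595 °C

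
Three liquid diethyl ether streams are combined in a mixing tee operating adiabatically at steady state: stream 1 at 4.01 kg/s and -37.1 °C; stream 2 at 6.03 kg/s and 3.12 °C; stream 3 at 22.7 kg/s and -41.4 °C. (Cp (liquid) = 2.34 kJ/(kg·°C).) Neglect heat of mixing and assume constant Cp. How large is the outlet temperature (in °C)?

No heat crosses the boundary, so H_out = H_in.
T_out = Σ ṁᵢCp,ᵢTᵢ / Σ ṁᵢCp,ᵢ
      = -2503.2 / 76.612 = -32.674 °C

T_out = -32.7 °C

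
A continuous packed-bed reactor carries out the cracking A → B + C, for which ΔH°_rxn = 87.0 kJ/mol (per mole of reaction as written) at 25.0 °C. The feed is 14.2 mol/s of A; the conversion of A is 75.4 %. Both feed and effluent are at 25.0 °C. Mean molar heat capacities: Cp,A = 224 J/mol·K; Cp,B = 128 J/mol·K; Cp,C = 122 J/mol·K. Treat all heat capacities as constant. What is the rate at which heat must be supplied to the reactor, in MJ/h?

Extent of reaction ξ = 0.754 × 14.2 = 10.707 mol/s
Reaction term: ξ·ΔH°_rxn = 10.707 × 87.0 = 931.49 kJ/s
Q = ΔH = 931.49 kJ/s = 931.49 kW
Heat supplied = 3353.4 MJ/h

Q_in = 3350 MJ/h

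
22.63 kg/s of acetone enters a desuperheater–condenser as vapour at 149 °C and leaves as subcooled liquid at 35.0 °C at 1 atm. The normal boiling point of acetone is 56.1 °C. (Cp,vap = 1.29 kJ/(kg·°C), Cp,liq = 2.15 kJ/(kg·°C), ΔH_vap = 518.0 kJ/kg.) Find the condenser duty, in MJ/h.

Q_c = 55700 MJ/h

vapour 149→56.1 °C: -119.84 kJ/kg
condensation at 56.1 °C: -518 kJ/kg
liquid 56.1→35.0 °C: -45.365 kJ/kg
Δh = -119.84 + -518 + -45.365 = -683.21 kJ/kg
Q = ṁ·Δh = 22.63 kg/s × -683.21 kJ/kg = -15461 kJ/s
|Q| = 15461 kW = 55659 MJ/h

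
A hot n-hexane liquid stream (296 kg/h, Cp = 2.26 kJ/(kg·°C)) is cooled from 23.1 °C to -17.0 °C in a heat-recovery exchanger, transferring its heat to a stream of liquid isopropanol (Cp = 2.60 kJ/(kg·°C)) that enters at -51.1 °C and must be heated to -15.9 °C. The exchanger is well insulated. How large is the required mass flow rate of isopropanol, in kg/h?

ṁ_c = 293 kg/h

Heat released by hot stream: Q = 296 × 2.26 × (23.1 − -17.0) = 26825 kJ/h
Energy balance on cold side (adiabatic exchanger): Q = ṁ_c·Cp_c·(T_c,out − T_c,in)
ṁ_c = 26825 / [2.60 × (-15.9 − -51.1)] = 293.11 kg/h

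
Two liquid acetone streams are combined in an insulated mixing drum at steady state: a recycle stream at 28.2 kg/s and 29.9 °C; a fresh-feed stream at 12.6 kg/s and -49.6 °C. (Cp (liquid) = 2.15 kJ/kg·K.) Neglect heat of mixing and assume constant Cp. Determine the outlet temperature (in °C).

Energy balance with Q = 0: Σ ṁᵢCp,ᵢ(T_out − Tᵢ) = 0
T_out = Σ ṁᵢCp,ᵢTᵢ / Σ ṁᵢCp,ᵢ
      = 469.17 / 87.72 = 5.3485 °C

T_out = 5.35 °C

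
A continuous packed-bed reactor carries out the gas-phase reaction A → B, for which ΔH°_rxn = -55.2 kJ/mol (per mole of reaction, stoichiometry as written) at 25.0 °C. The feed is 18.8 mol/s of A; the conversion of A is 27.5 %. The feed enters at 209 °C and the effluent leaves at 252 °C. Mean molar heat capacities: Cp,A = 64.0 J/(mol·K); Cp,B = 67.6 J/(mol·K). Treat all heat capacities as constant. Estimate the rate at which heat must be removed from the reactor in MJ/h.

Extent of reaction ξ = 0.275 × 18.8 = 5.17 mol/s
Reaction term: ξ·ΔH°_rxn = 5.17 × -55.2 = -285.38 kJ/s
Sensible, feed 209→25 °C: -221.39 kJ/s
Outlet flows (mol/s): A 13.63, B 5.17
Sensible, products 25→252 °C: 277.35 kJ/s
Q = ΔH = -229.42 kJ/s = -229.42 kW
Heat removed = 825.92 MJ/h

Q_out = 826 MJ/h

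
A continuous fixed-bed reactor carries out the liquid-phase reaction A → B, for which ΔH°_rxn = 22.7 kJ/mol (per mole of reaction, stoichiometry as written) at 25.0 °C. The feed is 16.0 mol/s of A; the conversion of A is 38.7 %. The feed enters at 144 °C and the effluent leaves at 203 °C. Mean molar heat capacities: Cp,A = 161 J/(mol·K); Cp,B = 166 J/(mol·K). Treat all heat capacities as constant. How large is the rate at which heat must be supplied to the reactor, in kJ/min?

Q_in = 17900 kJ/min

Extent of reaction ξ = 0.387 × 16.0 = 6.192 mol/s
Reaction term: ξ·ΔH°_rxn = 6.192 × 22.7 = 140.56 kJ/s
Sensible, feed 144→25 °C: -306.54 kJ/s
Outlet flows (mol/s): A 9.808, B 6.192
Sensible, products 25→203 °C: 464.04 kJ/s
Q = ΔH = 298.05 kJ/s = 298.05 kW
Heat supplied = 17883 kJ/min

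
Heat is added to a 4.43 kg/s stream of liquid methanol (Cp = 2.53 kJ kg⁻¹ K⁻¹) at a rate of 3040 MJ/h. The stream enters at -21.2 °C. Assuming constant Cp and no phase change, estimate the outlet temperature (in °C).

Q = 3040 MJ/h = 844.44 kJ/s
ΔT = Q/(ṁ·Cp) = 844.44/(4.43×2.53) = 75.344 K
T_out = -21.2 + 75.344 = 54.144 °C

T_out = 54.1 °C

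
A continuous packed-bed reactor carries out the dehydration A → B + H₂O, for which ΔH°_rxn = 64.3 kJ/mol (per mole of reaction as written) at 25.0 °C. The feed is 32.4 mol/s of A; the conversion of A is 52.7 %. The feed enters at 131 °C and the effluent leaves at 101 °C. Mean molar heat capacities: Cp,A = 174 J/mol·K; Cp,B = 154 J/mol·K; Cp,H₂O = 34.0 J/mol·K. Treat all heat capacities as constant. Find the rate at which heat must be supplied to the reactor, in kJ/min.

Q_in = 56800 kJ/min

Extent of reaction ξ = 0.527 × 32.4 = 17.075 mol/s
Reaction term: ξ·ΔH°_rxn = 17.075 × 64.3 = 1097.9 kJ/s
Sensible, feed 131→25 °C: -597.59 kJ/s
Outlet flows (mol/s): A 15.325, B 17.075, H₂O 17.075
Sensible, products 25→101 °C: 446.63 kJ/s
Q = ΔH = 946.95 kJ/s = 946.95 kW
Heat supplied = 56817 kJ/min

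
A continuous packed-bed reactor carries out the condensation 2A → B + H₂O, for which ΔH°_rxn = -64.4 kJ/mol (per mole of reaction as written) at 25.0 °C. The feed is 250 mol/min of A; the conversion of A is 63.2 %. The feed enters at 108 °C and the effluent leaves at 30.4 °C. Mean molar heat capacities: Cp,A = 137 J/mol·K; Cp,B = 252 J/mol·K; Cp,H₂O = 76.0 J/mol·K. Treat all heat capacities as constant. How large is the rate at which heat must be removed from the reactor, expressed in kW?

Extent of reaction ξ = 0.632 × 250 / 2 = 79 mol/min
Reaction term: ξ·ΔH°_rxn = 79 × -64.4 = -5087.6 kJ/min
Sensible, feed 108→25 °C: -2842.8 kJ/min
Outlet flows (mol/min): A 92, B 79, H₂O 79
Sensible, products 25→30.4 °C: 207.99 kJ/min
Q = ΔH = -7722.4 kJ/min = -128.71 kW
Heat removed = 128.71 kW

Q_out = 129 kW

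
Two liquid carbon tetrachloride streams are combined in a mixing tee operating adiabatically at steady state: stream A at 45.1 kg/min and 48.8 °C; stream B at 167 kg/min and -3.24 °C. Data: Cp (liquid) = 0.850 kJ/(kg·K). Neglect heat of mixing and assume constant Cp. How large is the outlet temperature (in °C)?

Adiabatic, steady state ⇒ Σ ṁᵢCp,ᵢ(T_out − Tᵢ) = 0
Σ ṁᵢCp,ᵢTᵢ = 45.1×0.850×48.8 + 167×0.850×-3.24 = 1410.8
Σ ṁᵢCp,ᵢ = 45.1×0.850 + 167×0.850 = 180.28
T_out = 1410.8 / 180.28 = 7.8256 °C

T_out = 7.83 °C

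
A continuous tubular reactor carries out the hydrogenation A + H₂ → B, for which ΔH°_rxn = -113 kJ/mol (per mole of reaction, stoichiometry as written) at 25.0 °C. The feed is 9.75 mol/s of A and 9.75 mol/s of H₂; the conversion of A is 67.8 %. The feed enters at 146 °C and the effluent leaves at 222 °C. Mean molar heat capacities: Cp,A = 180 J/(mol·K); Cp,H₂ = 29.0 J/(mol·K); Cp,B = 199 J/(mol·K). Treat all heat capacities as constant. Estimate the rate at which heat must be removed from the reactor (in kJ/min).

Q_out = 36300 kJ/min

Extent of reaction ξ = 0.678 × 9.75 = 6.6105 mol/s
Reaction term: ξ·ΔH°_rxn = 6.6105 × -113 = -746.99 kJ/s
Sensible, feed 146→25 °C: -246.57 kJ/s
Outlet flows (mol/s): A 3.1395, H₂ 3.1395, B 6.6105
Sensible, products 25→222 °C: 388.41 kJ/s
Q = ΔH = -605.14 kJ/s = -605.14 kW
Heat removed = 36308 kJ/min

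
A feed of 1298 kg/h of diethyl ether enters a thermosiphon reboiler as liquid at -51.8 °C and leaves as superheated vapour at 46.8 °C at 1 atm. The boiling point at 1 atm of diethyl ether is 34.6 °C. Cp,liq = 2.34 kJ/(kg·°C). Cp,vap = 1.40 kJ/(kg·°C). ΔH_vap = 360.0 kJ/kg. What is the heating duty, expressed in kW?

liquid -51.8→34.6 °C: 202.18 kJ/kg
vaporisation at 34.6 °C: 360 kJ/kg
vapour 34.6→46.8 °C: 17.08 kJ/kg
Δh = 202.18 + 360 + 17.08 = 579.26 kJ/kg
Q = ṁ·Δh = 1298 kg/h × 579.26 kJ/kg = 751870 kJ/h
|Q| = 208.85 kW

Q = 209 kW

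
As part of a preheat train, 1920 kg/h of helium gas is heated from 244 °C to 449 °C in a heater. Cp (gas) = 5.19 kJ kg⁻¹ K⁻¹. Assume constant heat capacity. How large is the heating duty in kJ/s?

Q = ṁ·Cp·ΔT = 1920 × 5.19 × (449 − 244) = 2.0428e+06 kJ/h
Converting: 2.0428e+06 / 3600 s = 567.44 kW

Q = 567 kJ/s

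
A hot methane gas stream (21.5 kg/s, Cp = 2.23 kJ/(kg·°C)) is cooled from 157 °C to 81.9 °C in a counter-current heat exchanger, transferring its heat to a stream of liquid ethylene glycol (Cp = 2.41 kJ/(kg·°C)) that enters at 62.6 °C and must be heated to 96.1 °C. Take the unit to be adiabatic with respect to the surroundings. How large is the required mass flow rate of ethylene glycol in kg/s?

ṁ_c = 44.6 kg/s

Heat released by hot stream: Q = 21.5 × 2.23 × (157 − 81.9) = 3600.7 kJ/s
Energy balance on cold side (adiabatic exchanger): Q = ṁ_c·Cp_c·(T_c,out − T_c,in)
ṁ_c = 3600.7 / [2.41 × (96.1 − 62.6)] = 44.599 kg/s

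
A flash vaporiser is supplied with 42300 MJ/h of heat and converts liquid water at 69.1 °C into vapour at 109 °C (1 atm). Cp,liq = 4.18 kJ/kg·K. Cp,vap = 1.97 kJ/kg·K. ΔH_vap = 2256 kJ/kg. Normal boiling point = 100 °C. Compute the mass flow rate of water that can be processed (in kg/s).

Δh = 4.18×(100−69.1) + 2256 + 1.97×(109−100) = 2402.9 kJ/kg
Q = 42300 MJ/h = 11750 kJ/s = 11750 kJ/s
ṁ = Q/Δh = 11750 / 2402.9 = 4.8899 kg/s

ṁ = 4.89 kg/s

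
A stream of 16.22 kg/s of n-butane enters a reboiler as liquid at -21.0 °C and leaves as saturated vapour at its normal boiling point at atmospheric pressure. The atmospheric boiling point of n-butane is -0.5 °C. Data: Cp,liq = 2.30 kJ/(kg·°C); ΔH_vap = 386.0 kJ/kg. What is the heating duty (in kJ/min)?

Q = 422000 kJ/min

liquid -21.0→-0.5 °C: 47.15 kJ/kg
vaporisation at -0.5 °C: 386 kJ/kg
Δh = 47.15 + 386 = 433.15 kJ/kg
Q = ṁ·Δh = 16.22 kg/s × 433.15 kJ/kg = 7025.7 kJ/s
|Q| = 7025.7 kW = 421540 kJ/min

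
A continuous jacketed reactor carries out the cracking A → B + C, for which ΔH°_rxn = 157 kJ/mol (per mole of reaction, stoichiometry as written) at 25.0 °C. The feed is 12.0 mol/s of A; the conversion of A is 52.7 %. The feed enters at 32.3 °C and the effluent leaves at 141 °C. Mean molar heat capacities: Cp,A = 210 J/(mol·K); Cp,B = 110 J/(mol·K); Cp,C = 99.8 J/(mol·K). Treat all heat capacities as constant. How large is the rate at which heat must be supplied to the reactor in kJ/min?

Extent of reaction ξ = 0.527 × 12.0 = 6.324 mol/s
Reaction term: ξ·ΔH°_rxn = 6.324 × 157 = 992.87 kJ/s
Sensible, feed 32.3→25 °C: -18.396 kJ/s
Outlet flows (mol/s): A 5.676, B 6.324, C 6.324
Sensible, products 25→141 °C: 292.17 kJ/s
Q = ΔH = 1266.6 kJ/s = 1266.6 kW
Heat supplied = 75999 kJ/min

Q_in = 76000 kJ/min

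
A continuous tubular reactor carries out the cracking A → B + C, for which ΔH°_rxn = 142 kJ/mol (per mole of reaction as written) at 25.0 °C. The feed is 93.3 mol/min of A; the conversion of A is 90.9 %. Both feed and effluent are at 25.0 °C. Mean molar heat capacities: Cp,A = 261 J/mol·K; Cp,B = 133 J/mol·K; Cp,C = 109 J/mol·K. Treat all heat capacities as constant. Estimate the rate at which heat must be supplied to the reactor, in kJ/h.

Q_in = 723000 kJ/h

Extent of reaction ξ = 0.909 × 93.3 = 84.81 mol/min
Reaction term: ξ·ΔH°_rxn = 84.81 × 142 = 12043 kJ/min
Q = ΔH = 12043 kJ/min = 200.72 kW
Heat supplied = 722580 kJ/h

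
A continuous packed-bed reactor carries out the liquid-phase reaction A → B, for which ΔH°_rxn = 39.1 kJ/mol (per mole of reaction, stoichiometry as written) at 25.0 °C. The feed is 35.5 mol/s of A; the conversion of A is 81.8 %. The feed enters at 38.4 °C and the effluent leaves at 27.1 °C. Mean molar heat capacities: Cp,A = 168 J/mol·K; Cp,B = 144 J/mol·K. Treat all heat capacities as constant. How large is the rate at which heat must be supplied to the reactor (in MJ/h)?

Extent of reaction ξ = 0.818 × 35.5 = 29.039 mol/s
Reaction term: ξ·ΔH°_rxn = 29.039 × 39.1 = 1135.4 kJ/s
Sensible, feed 38.4→25 °C: -79.918 kJ/s
Outlet flows (mol/s): A 6.461, B 29.039
Sensible, products 25→27.1 °C: 11.061 kJ/s
Q = ΔH = 1066.6 kJ/s = 1066.6 kW
Heat supplied = 3839.6 MJ/h

Q_in = 3840 MJ/h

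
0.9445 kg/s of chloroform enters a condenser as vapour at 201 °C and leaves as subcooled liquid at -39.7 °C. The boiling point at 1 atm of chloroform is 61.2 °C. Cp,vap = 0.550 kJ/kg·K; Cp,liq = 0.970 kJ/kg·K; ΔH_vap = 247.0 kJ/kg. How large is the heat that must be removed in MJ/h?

vapour 201→61.2 °C: -76.89 kJ/kg
condensation at 61.2 °C: -247 kJ/kg
liquid 61.2→-39.7 °C: -97.873 kJ/kg
Δh = -76.89 + -247 + -97.873 = -421.76 kJ/kg
Q = ṁ·Δh = 0.9445 kg/s × -421.76 kJ/kg = -398.36 kJ/s
|Q| = 398.36 kW = 1434.1 MJ/h

Q_c = 1430 MJ/h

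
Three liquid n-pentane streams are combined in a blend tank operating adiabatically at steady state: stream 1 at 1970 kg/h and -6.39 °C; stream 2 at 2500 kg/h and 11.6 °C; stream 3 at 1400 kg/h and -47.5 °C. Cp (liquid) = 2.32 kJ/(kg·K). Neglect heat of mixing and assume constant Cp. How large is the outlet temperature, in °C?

Adiabatic, steady state ⇒ Σ ṁᵢCp,ᵢ(T_out − Tᵢ) = 0
Σ ṁᵢCp,ᵢTᵢ = 1970×2.32×-6.39 + 2500×2.32×11.6 + 1400×2.32×-47.5 = -116200
Σ ṁᵢCp,ᵢ = 1970×2.32 + 2500×2.32 + 1400×2.32 = 13618
T_out = -116200 / 13618 = -8.5329 °C

T_out = -8.53 °C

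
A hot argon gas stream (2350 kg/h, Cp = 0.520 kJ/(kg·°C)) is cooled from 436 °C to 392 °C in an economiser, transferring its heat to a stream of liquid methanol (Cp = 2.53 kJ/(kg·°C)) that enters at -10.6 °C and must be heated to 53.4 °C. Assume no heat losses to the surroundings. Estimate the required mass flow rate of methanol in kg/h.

Heat released by hot stream: Q = 2350 × 0.520 × (436 − 392) = 53768 kJ/h
Energy balance on cold side (adiabatic exchanger): Q = ṁ_c·Cp_c·(T_c,out − T_c,in)
ṁ_c = 53768 / [2.53 × (53.4 − -10.6)] = 332.07 kg/h

ṁ_c = 332 kg/h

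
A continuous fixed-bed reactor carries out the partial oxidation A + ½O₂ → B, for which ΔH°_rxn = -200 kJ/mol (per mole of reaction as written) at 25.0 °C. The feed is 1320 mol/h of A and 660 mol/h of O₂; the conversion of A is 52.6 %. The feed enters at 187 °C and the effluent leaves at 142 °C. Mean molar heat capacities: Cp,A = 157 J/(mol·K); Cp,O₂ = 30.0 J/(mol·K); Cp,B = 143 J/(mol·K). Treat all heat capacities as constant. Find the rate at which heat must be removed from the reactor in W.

Q_out = 42100 W

Extent of reaction ξ = 0.526 × 1320 = 694.32 mol/h
Reaction term: ξ·ΔH°_rxn = 694.32 × -200 = -138860 kJ/h
Sensible, feed 187→25 °C: -36780 kJ/h
Outlet flows (mol/h): A 625.68, O₂ 312.84, B 694.32
Sensible, products 25→142 °C: 24208 kJ/h
Q = ΔH = -151440 kJ/h = -42.066 kW
Heat removed = 42066 W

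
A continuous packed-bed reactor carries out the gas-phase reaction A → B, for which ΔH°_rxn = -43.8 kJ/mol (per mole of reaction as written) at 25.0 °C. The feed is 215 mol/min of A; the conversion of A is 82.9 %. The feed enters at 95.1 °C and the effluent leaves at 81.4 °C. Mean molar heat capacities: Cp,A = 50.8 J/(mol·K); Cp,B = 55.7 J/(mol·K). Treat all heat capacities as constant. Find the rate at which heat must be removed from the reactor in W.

Q_out = 132000 W

Extent of reaction ξ = 0.829 × 215 = 178.23 mol/min
Reaction term: ξ·ΔH°_rxn = 178.23 × -43.8 = -7806.7 kJ/min
Sensible, feed 95.1→25 °C: -765.63 kJ/min
Outlet flows (mol/min): A 36.765, B 178.23
Sensible, products 25→81.4 °C: 665.26 kJ/min
Q = ΔH = -7907.1 kJ/min = -131.78 kW
Heat removed = 131780 W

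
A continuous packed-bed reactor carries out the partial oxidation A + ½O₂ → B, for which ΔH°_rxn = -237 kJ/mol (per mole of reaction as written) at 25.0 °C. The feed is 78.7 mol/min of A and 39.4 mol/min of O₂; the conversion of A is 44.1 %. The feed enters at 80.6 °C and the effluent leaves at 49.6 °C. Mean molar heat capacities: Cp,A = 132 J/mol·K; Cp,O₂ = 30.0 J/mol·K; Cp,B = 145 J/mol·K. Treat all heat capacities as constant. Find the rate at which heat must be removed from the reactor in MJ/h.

Q_out = 515 MJ/h

Extent of reaction ξ = 0.441 × 78.7 = 34.707 mol/min
Reaction term: ξ·ΔH°_rxn = 34.707 × -237 = -8225.5 kJ/min
Sensible, feed 80.6→25 °C: -643.31 kJ/min
Outlet flows (mol/min): A 43.993, O₂ 22.047, B 34.707
Sensible, products 25→49.6 °C: 282.92 kJ/min
Q = ΔH = -8585.9 kJ/min = -143.1 kW
Heat removed = 515.15 MJ/h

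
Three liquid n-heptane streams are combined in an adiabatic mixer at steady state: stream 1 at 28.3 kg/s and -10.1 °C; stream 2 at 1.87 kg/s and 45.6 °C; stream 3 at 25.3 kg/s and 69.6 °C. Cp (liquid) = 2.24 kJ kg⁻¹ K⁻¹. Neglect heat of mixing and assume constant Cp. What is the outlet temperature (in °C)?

Energy balance with Q = 0: Σ ṁᵢCp,ᵢ(T_out − Tᵢ) = 0
Σ ṁᵢCp,ᵢTᵢ = 28.3×2.24×-10.1 + 1.87×2.24×45.6 + 25.3×2.24×69.6 = 3495.1
Σ ṁᵢCp,ᵢ = 28.3×2.24 + 1.87×2.24 + 25.3×2.24 = 124.25
T_out = 3495.1 / 124.25 = 28.129 °C

T_out = 28.1 °C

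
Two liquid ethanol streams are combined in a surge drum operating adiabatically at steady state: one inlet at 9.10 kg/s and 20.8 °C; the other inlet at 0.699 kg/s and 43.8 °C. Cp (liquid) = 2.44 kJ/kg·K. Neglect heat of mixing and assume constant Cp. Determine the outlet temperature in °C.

T_out = 22.4 °C

Adiabatic, steady state ⇒ Σ ṁᵢCp,ᵢ(T_out − Tᵢ) = 0
T_out = Σ ṁᵢCp,ᵢTᵢ / Σ ṁᵢCp,ᵢ
      = 536.55 / 23.91 = 22.441 °C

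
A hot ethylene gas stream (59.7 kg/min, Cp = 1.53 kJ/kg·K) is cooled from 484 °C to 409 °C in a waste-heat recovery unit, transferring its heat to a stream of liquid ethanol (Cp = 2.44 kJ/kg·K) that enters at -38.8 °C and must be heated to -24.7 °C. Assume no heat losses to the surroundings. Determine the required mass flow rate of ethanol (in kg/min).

ṁ_c = 199 kg/min

Heat released by hot stream: Q = 59.7 × 1.53 × (484 − 409) = 6850.6 kJ/min
Energy balance on cold side (adiabatic exchanger): Q = ṁ_c·Cp_c·(T_c,out − T_c,in)
ṁ_c = 6850.6 / [2.44 × (-24.7 − -38.8)] = 199.12 kg/min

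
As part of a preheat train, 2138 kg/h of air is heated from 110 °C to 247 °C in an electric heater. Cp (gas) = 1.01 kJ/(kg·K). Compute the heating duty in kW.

Q = 82.2 kW

Q = ṁ·Cp·ΔT = 2138 × 1.01 × (247 − 110) = 295840 kJ/h
Converting: 295840 / 3600 s = 82.176 kW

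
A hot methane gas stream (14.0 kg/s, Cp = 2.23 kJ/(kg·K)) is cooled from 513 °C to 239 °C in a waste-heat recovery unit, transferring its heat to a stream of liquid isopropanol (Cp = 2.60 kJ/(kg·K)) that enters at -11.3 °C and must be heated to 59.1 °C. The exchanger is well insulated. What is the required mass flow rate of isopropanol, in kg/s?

Heat released by hot stream: Q = 14.0 × 2.23 × (513 − 239) = 8554.3 kJ/s
Energy balance on cold side (adiabatic exchanger): Q = ṁ_c·Cp_c·(T_c,out − T_c,in)
ṁ_c = 8554.3 / [2.60 × (59.1 − -11.3)] = 46.734 kg/s

ṁ_c = 46.7 kg/s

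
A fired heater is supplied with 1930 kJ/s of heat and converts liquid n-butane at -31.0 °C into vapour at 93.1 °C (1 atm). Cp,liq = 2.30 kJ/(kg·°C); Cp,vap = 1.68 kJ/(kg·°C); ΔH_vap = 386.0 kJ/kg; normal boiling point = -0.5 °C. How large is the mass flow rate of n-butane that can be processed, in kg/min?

Δh = 2.30×(-0.5−-31.0) + 386.0 + 1.68×(93.1−-0.5) = 613.4 kJ/kg
Q = 1930 kJ/s = 1930 kJ/s = 115800 kJ/min
ṁ = Q/Δh = 115800 / 613.4 = 188.78 kg/min

ṁ = 189 kg/min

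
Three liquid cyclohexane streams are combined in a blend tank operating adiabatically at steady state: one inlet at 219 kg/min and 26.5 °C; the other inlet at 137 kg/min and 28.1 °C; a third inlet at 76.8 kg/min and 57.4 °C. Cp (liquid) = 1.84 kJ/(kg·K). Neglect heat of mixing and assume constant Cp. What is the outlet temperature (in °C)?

Energy balance with Q = 0: Σ ṁᵢCp,ᵢ(T_out − Tᵢ) = 0
T_out = Σ ṁᵢCp,ᵢTᵢ / Σ ṁᵢCp,ᵢ
      = 25873 / 796.35 = 32.49 °C

T_out = 32.5 °C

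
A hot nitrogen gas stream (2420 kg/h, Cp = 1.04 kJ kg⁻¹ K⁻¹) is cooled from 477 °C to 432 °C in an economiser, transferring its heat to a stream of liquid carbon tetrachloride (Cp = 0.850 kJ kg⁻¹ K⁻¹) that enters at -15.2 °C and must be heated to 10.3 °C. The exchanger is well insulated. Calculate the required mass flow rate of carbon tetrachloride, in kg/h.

ṁ_c = 5230 kg/h

Heat released by hot stream: Q = 2420 × 1.04 × (477 − 432) = 113260 kJ/h
Energy balance on cold side (adiabatic exchanger): Q = ṁ_c·Cp_c·(T_c,out − T_c,in)
ṁ_c = 113260 / [0.850 × (10.3 − -15.2)] = 5225.2 kg/h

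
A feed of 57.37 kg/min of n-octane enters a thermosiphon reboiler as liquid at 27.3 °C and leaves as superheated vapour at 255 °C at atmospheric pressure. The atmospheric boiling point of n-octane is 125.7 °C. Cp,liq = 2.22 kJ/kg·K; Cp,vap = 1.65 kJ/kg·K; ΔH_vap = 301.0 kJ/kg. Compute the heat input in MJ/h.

Q = 2520 MJ/h

liquid 27.3→125.7 °C: 218.45 kJ/kg
vaporisation at 125.7 °C: 301 kJ/kg
vapour 125.7→255 °C: 213.34 kJ/kg
Δh = 218.45 + 301 + 213.34 = 732.79 kJ/kg
Q = ṁ·Δh = 57.37 kg/min × 732.79 kJ/kg = 42040 kJ/min
|Q| = 700.67 kW = 2522.4 MJ/h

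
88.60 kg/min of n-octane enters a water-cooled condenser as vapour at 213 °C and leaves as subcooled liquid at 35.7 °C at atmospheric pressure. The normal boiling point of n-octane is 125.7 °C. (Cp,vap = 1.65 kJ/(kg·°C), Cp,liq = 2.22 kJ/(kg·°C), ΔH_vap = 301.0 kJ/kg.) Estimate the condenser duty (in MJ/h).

vapour 213→125.7 °C: -144.04 kJ/kg
condensation at 125.7 °C: -301 kJ/kg
liquid 125.7→35.7 °C: -199.8 kJ/kg
Δh = -144.04 + -301 + -199.8 = -644.85 kJ/kg
Q = ṁ·Δh = 88.60 kg/min × -644.85 kJ/kg = -57133 kJ/min
|Q| = 952.22 kW = 3428 MJ/h

Q_c = 3430 MJ/h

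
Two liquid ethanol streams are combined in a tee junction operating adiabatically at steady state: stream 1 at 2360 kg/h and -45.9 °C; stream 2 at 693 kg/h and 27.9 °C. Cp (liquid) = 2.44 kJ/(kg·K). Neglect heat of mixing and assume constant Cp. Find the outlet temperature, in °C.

T_out = -29.1 °C

No heat crosses the boundary, so H_out = H_in.
T_out = Σ ṁᵢCp,ᵢTᵢ / Σ ṁᵢCp,ᵢ
      = -217130 / 7449.3 = -29.148 °C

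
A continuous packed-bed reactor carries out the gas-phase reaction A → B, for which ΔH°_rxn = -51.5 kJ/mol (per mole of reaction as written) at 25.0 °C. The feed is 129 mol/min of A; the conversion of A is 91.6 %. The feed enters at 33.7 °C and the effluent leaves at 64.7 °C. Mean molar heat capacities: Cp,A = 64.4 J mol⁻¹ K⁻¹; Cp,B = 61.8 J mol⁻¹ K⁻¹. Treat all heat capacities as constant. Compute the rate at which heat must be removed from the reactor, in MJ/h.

Extent of reaction ξ = 0.916 × 129 = 118.16 mol/min
Reaction term: ξ·ΔH°_rxn = 118.16 × -51.5 = -6085.4 kJ/min
Sensible, feed 33.7→25 °C: -72.276 kJ/min
Outlet flows (mol/min): A 10.836, B 118.16
Sensible, products 25→64.7 °C: 317.61 kJ/min
Q = ΔH = -5840.1 kJ/min = -97.335 kW
Heat removed = 350.41 MJ/h

Q_out = 350 MJ/h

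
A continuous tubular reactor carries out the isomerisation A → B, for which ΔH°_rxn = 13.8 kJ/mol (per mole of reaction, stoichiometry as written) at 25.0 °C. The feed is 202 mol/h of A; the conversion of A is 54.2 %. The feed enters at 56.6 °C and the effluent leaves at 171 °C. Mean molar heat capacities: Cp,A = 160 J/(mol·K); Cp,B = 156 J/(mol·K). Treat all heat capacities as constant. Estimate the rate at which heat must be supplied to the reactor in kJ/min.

Q_in = 85.7 kJ/min

Extent of reaction ξ = 0.542 × 202 = 109.48 mol/h
Reaction term: ξ·ΔH°_rxn = 109.48 × 13.8 = 1510.9 kJ/h
Sensible, feed 56.6→25 °C: -1021.3 kJ/h
Outlet flows (mol/h): A 92.516, B 109.48
Sensible, products 25→171 °C: 4654.8 kJ/h
Q = ΔH = 5144.3 kJ/h = 1.429 kW
Heat supplied = 85.739 kJ/min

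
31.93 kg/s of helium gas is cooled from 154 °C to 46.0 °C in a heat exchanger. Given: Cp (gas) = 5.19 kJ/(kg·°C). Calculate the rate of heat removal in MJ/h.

Q_c = 64400 MJ/h

Q = ṁ·Cp·ΔT = 31.93 × 5.19 × (46.0 − 154) = -17897 kJ/s
Cooling duty = 64431 MJ/h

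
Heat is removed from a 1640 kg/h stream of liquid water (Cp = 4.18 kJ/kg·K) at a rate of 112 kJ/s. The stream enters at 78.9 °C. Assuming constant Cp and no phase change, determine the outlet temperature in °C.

Q = 112 kJ/s = 403200 kJ/h
ΔT = Q/(ṁ·Cp) = 403200/(1640×4.18) = 58.817 K
T_out = 78.9 − 58.817 = 20.083 °C

T_out = 20.1 °C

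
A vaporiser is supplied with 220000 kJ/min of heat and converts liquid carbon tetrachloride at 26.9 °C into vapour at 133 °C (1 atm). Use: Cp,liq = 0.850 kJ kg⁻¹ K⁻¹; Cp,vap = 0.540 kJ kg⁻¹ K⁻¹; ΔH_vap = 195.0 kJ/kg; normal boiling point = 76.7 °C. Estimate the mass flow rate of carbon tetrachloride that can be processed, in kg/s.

Δh = 0.850×(76.7−26.9) + 195.0 + 0.540×(133−76.7) = 267.73 kJ/kg
Q = 220000 kJ/min = 3666.7 kJ/s = 3666.7 kJ/s
ṁ = Q/Δh = 3666.7 / 267.73 = 13.695 kg/s

ṁ = 13.7 kg/s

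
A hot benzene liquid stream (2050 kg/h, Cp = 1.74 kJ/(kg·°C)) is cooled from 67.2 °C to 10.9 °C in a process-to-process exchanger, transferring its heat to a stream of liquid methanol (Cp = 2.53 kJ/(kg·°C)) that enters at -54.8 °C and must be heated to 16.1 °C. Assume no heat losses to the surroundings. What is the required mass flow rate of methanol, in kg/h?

ṁ_c = 1120 kg/h

Heat released by hot stream: Q = 2050 × 1.74 × (67.2 − 10.9) = 200820 kJ/h
Energy balance on cold side (adiabatic exchanger): Q = ṁ_c·Cp_c·(T_c,out − T_c,in)
ṁ_c = 200820 / [2.53 × (16.1 − -54.8)] = 1119.6 kg/h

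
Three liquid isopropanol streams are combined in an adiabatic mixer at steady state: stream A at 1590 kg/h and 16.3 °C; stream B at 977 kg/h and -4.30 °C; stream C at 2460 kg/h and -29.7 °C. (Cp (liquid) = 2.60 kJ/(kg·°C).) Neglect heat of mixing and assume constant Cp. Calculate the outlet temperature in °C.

No heat crosses the boundary, so H_out = H_in.
Σ ṁᵢCp,ᵢTᵢ = 1590×2.60×16.3 + 977×2.60×-4.30 + 2460×2.60×-29.7 = -133500
Σ ṁᵢCp,ᵢ = 1590×2.60 + 977×2.60 + 2460×2.60 = 13070
T_out = -133500 / 13070 = -10.214 °C

T_out = -10.2 °C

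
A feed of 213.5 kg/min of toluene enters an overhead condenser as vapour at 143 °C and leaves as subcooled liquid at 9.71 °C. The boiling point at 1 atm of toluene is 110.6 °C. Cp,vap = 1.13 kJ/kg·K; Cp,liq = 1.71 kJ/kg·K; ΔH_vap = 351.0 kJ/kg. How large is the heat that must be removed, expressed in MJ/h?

Q_c = 7180 MJ/h

vapour 143→110.6 °C: -36.612 kJ/kg
condensation at 110.6 °C: -351 kJ/kg
liquid 110.6→9.71 °C: -172.52 kJ/kg
Δh = -36.612 + -351 + -172.52 = -560.13 kJ/kg
Q = ṁ·Δh = 213.5 kg/min × -560.13 kJ/kg = -119590 kJ/min
|Q| = 1993.1 kW = 7175.3 MJ/h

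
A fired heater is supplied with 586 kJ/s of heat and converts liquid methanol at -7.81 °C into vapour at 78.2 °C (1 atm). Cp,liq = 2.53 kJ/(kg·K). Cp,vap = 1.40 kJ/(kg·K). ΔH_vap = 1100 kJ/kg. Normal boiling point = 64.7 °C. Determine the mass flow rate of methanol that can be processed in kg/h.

Δh = 2.53×(64.7−-7.81) + 1100 + 1.40×(78.2−64.7) = 1302.4 kJ/kg
Q = 586 kJ/s = 586 kJ/s = 2.1096e+06 kJ/h
ṁ = Q/Δh = 2.1096e+06 / 1302.4 = 1619.8 kg/h

ṁ = 1620 kg/h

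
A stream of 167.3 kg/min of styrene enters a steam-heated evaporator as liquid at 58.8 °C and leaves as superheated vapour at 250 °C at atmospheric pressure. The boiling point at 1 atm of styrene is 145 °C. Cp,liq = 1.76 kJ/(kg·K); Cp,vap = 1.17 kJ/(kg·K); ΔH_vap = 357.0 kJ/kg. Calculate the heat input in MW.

Q = 1.76 MW

liquid 58.8→145 °C: 151.71 kJ/kg
vaporisation at 145 °C: 357 kJ/kg
vapour 145→250 °C: 122.85 kJ/kg
Δh = 151.71 + 357 + 122.85 = 631.56 kJ/kg
Q = ṁ·Δh = 167.3 kg/min × 631.56 kJ/kg = 105660 kJ/min
|Q| = 1761 kW = 1.761 MW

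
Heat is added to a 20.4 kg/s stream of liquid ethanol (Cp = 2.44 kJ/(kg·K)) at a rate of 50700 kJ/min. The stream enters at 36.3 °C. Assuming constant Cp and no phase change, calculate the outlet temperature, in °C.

Q = 50700 kJ/min = 845 kJ/s
ΔT = Q/(ṁ·Cp) = 845/(20.4×2.44) = 16.976 K
T_out = 36.3 + 16.976 = 53.276 °C

T_out = 53.3 °C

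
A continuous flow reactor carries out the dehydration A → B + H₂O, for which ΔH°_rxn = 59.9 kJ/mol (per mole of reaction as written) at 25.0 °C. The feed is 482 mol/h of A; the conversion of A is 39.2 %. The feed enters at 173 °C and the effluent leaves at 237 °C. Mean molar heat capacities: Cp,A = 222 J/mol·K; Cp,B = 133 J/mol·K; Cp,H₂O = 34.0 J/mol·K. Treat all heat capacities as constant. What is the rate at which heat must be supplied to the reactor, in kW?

Extent of reaction ξ = 0.392 × 482 = 188.94 mol/h
Reaction term: ξ·ΔH°_rxn = 188.94 × 59.9 = 11318 kJ/h
Sensible, feed 173→25 °C: -15837 kJ/h
Outlet flows (mol/h): A 293.06, B 188.94, H₂O 188.94
Sensible, products 25→237 °C: 20482 kJ/h
Q = ΔH = 15963 kJ/h = 4.4341 kW
Heat supplied = 4.4341 kW

Q_in = 4.43 kW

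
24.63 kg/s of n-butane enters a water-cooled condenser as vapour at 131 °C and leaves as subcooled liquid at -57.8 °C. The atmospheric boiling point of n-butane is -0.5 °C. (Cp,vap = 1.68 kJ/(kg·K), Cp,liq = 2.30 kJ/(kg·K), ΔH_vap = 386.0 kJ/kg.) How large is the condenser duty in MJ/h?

Q_c = 65500 MJ/h

vapour 131→-0.5 °C: -220.92 kJ/kg
condensation at -0.5 °C: -386 kJ/kg
liquid -0.5→-57.8 °C: -131.79 kJ/kg
Δh = -220.92 + -386 + -131.79 = -738.71 kJ/kg
Q = ṁ·Δh = 24.63 kg/s × -738.71 kJ/kg = -18194 kJ/s
|Q| = 18194 kW = 65500 MJ/h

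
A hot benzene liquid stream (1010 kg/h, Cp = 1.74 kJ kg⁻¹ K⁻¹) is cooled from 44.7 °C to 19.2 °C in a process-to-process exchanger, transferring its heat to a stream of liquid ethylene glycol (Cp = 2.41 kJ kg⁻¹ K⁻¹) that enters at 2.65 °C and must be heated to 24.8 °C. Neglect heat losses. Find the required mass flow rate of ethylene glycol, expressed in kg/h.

Heat released by hot stream: Q = 1010 × 1.74 × (44.7 − 19.2) = 44814 kJ/h
Energy balance on cold side (adiabatic exchanger): Q = ṁ_c·Cp_c·(T_c,out − T_c,in)
ṁ_c = 44814 / [2.41 × (24.8 − 2.65)] = 839.5 kg/h

ṁ_c = 839 kg/h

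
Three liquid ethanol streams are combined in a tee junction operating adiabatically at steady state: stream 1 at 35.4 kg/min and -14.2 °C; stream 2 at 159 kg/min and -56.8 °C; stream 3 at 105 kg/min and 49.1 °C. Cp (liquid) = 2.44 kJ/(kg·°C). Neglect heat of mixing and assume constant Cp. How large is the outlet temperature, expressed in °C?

Energy balance with Q = 0: Σ ṁᵢCp,ᵢ(T_out − Tᵢ) = 0
Σ ṁᵢCp,ᵢTᵢ = 35.4×2.44×-14.2 + 159×2.44×-56.8 + 105×2.44×49.1 = -10683
Σ ṁᵢCp,ᵢ = 35.4×2.44 + 159×2.44 + 105×2.44 = 730.54
T_out = -10683 / 730.54 = -14.624 °C

T_out = -14.6 °C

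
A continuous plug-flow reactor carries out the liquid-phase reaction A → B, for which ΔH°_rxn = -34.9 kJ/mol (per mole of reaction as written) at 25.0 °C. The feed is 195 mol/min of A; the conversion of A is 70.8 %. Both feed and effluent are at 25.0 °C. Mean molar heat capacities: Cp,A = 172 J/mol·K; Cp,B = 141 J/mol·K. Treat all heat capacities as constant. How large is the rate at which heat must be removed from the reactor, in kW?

Extent of reaction ξ = 0.708 × 195 = 138.06 mol/min
Reaction term: ξ·ΔH°_rxn = 138.06 × -34.9 = -4818.3 kJ/min
Q = ΔH = -4818.3 kJ/min = -80.305 kW
Heat removed = 80.305 kW

Q_out = 80.3 kW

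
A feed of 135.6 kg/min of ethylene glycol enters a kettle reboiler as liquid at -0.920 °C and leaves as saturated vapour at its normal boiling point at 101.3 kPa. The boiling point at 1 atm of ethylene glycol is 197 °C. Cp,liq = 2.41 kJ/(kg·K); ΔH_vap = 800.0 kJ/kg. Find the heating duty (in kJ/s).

Q = 2890 kJ/s

liquid -0.920→197 °C: 476.99 kJ/kg
vaporisation at 197 °C: 800 kJ/kg
Δh = 476.99 + 800 = 1277 kJ/kg
Q = ṁ·Δh = 135.6 kg/min × 1277 kJ/kg = 173160 kJ/min
|Q| = 2886 kW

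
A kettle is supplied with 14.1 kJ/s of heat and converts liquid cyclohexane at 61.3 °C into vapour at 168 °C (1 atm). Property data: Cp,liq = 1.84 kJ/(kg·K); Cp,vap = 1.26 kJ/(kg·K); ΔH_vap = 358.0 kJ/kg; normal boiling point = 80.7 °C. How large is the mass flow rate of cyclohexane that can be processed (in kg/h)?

ṁ = 101 kg/h

Δh = 1.84×(80.7−61.3) + 358.0 + 1.26×(168−80.7) = 503.69 kJ/kg
Q = 14.1 kJ/s = 14.1 kJ/s = 50760 kJ/h
ṁ = Q/Δh = 50760 / 503.69 = 100.78 kg/h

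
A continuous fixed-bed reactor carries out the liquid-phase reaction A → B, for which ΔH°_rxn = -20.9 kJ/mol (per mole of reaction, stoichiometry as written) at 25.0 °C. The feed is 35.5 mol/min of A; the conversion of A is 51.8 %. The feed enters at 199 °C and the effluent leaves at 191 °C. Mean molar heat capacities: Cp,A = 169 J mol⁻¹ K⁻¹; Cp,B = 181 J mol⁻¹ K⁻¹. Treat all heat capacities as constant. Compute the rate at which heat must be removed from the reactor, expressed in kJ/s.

Extent of reaction ξ = 0.518 × 35.5 = 18.389 mol/min
Reaction term: ξ·ΔH°_rxn = 18.389 × -20.9 = -384.33 kJ/min
Sensible, feed 199→25 °C: -1043.9 kJ/min
Outlet flows (mol/min): A 17.111, B 18.389
Sensible, products 25→191 °C: 1032.5 kJ/min
Q = ΔH = -395.7 kJ/min = -6.5949 kW
Heat removed = 6.5949 kJ/s

Q_out = 6.59 kJ/s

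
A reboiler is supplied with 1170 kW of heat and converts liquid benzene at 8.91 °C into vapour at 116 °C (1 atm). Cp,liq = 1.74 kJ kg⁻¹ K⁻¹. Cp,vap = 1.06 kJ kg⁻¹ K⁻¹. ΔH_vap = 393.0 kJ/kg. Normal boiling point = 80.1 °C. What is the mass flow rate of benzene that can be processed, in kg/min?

ṁ = 127 kg/min

Δh = 1.74×(80.1−8.91) + 393.0 + 1.06×(116−80.1) = 554.92 kJ/kg
Q = 1170 kW = 1170 kJ/s = 70200 kJ/min
ṁ = Q/Δh = 70200 / 554.92 = 126.5 kg/min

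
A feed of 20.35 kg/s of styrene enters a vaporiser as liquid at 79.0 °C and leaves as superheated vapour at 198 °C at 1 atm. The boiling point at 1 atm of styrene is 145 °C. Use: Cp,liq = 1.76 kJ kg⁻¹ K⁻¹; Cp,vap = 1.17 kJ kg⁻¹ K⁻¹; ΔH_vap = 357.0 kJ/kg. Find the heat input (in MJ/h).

liquid 79.0→145 °C: 116.16 kJ/kg
vaporisation at 145 °C: 357 kJ/kg
vapour 145→198 °C: 62.01 kJ/kg
Δh = 116.16 + 357 + 62.01 = 535.17 kJ/kg
Q = ṁ·Δh = 20.35 kg/s × 535.17 kJ/kg = 10891 kJ/s
|Q| = 10891 kW = 39207 MJ/h

Q = 39200 MJ/h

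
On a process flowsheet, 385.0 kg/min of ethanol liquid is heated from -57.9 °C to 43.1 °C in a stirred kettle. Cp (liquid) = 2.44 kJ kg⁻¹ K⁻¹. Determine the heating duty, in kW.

Q = 1580 kW

Q = ṁ·Cp·ΔT = 385.0 × 2.44 × (43.1 − -57.9) = 94879 kJ/min
Converting: 94879 / 60 s = 1581.3 kW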